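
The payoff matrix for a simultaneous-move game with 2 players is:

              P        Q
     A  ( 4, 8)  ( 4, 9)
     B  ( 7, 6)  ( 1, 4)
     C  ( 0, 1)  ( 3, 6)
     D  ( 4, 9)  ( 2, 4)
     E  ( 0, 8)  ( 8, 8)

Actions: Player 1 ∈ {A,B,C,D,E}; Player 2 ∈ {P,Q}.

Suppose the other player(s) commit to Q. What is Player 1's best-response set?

u_1(A vs Q) = 4
u_1(B vs Q) = 1
u_1(C vs Q) = 3
u_1(D vs Q) = 2
u_1(E vs Q) = 8
max payoff 8 at {E}

P1 best: {E}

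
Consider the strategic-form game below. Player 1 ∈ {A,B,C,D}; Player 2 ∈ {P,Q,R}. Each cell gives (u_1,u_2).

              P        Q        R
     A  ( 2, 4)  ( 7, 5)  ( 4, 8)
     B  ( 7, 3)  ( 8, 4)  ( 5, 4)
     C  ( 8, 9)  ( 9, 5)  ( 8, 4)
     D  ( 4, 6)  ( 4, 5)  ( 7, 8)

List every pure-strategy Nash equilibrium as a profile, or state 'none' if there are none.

PSNE = {(C,P)}

(A,P): not NE [P1→C gives 8>2; P2→R gives 8>4]
(A,Q): not NE [P1→C gives 9>7; P2→R gives 8>5]
(A,R): not NE [P1→C gives 8>4]
(B,P): not NE [P1→C gives 8>7; P2→R gives 4>3]
(B,Q): not NE [P1→C gives 9>8]
(B,R): not NE [P1→C gives 8>5]
(C,P): NE
(C,Q): not NE [P2→P gives 9>5]
(C,R): not NE [P2→P gives 9>4]
(D,P): not NE [P1→C gives 8>4; P2→R gives 8>6]
(D,Q): not NE [P1→C gives 9>4; P2→R gives 8>5]
(D,R): not NE [P1→C gives 8>7]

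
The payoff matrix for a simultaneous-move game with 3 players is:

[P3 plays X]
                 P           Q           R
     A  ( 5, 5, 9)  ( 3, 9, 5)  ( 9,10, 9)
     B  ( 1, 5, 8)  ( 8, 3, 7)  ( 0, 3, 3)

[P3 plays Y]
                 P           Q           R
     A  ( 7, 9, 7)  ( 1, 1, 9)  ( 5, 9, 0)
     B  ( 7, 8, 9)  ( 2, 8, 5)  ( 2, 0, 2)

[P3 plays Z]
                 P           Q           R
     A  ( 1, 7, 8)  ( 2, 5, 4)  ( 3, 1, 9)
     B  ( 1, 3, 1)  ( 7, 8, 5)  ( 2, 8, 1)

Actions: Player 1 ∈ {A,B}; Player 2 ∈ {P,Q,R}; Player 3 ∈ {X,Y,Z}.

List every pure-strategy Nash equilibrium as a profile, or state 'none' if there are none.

PSNE = {(A,R,X), (B,P,Y)}

(A,P,X): not NE [P2→R gives 10>5]
(A,P,Y): not NE [P3→X gives 9>7]
(A,P,Z): not NE [P3→X gives 9>8]
(A,Q,X): not NE [P1→B gives 8>3; P2→R gives 10>9; P3→Y gives 9>5]
(A,Q,Y): not NE [P1→B gives 2>1; P2→R gives 9>1]
(A,Q,Z): not NE [P1→B gives 7>2; P2→P gives 7>5; P3→Y gives 9>4]
(A,R,X): NE
(A,R,Y): not NE [P3→Z gives 9>0]
(A,R,Z): not NE [P2→P gives 7>1]
(B,P,X): not NE [P1→A gives 5>1; P3→Y gives 9>8]
(B,P,Y): NE
(B,P,Z): not NE [P2→R gives 8>3; P3→Y gives 9>1]
(B,Q,X): not NE [P2→P gives 5>3]
(B,Q,Y): not NE [P3→X gives 7>5]
(B,Q,Z): not NE [P3→X gives 7>5]
(B,R,X): not NE [P1→A gives 9>0; P2→P gives 5>3]
(B,R,Y): not NE [P1→A gives 5>2; P2→Q gives 8>0; P3→X gives 3>2]
(B,R,Z): not NE [P1→A gives 3>2; P3→X gives 3>1]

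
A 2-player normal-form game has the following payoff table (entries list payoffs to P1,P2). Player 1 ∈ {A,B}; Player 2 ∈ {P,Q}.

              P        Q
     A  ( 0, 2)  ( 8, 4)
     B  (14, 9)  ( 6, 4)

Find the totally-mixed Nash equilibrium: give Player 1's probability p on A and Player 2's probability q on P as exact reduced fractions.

(p,q) = (5/7, 1/8)

P1 indiff ⇒ q·0+(1-q)·8 = q·14+(1-q)·6 ⇒ q(-14) = (1-q)(-2) ⇒ q = 1/8
P2 indiff ⇒ p·2+(1-p)·9 = p·4+(1-p)·4 ⇒ p(-2) = (1-p)(-5) ⇒ p = 5/7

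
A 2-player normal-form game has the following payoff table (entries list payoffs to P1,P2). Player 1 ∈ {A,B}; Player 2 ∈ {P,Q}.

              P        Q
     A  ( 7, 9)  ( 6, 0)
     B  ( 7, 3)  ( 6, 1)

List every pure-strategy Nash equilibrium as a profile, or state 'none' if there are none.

NE set: (A,P), (B,P)

(A,P): NE
(A,Q): not NE [P2→P gives 9>0]
(B,P): NE
(B,Q): not NE [P2→P gives 3>1]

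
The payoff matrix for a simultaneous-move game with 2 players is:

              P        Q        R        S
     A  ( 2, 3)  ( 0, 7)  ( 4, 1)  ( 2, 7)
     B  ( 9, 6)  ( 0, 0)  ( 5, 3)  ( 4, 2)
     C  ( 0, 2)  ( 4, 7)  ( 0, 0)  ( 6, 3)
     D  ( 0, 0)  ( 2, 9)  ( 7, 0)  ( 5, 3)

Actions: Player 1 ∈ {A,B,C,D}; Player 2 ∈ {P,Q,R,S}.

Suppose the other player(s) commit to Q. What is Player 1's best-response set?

u_1(A vs Q) = 0
u_1(B vs Q) = 0
u_1(C vs Q) = 4
u_1(D vs Q) = 2
max payoff 4 at {C}

BR_1 = {C}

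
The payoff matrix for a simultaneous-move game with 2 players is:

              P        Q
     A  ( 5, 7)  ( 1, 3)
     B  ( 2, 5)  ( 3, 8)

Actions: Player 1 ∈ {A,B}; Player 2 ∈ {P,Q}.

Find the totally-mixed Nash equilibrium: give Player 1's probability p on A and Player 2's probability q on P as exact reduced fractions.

P1 indiff ⇒ q·5+(1-q)·1 = q·2+(1-q)·3 ⇒ q(3) = (1-q)(2) ⇒ q = 2/5
P2 indiff ⇒ p·7+(1-p)·5 = p·3+(1-p)·8 ⇒ p(4) = (1-p)(3) ⇒ p = 3/7

p=3/7, q=2/5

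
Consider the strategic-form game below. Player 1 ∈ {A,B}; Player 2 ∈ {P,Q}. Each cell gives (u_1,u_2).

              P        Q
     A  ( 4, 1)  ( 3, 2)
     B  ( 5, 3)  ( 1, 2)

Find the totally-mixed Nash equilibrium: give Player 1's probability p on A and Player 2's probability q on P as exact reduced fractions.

P1 indiff ⇒ q·4+(1-q)·3 = q·5+(1-q)·1 ⇒ q(-1) = (1-q)(-2) ⇒ q = 2/3
P2 indiff ⇒ p·1+(1-p)·3 = p·2+(1-p)·2 ⇒ p(-1) = (1-p)(-1) ⇒ p = 1/2

P1 mixes 1/2 on A; P2 mixes 2/3 on P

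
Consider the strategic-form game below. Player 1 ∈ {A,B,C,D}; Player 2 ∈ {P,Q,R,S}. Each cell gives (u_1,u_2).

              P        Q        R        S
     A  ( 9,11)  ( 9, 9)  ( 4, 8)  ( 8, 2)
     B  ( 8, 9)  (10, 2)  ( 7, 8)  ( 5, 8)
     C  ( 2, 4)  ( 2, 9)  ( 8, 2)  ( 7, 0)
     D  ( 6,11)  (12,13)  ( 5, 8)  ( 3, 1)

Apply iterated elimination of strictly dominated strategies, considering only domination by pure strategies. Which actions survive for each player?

IESDS → P1:{A,B,D} P2:{P,Q}

P2 drop R (P beats it: A:11>8 B:9>8 C:4>2 D:11>8)
P1 drop C (A beats it: P:9>2 Q:9>2 S:8>7)
P2 drop S (P beats it: A:11>2 B:9>8 D:11>1)
P1→{A,B,D} P2→{P,Q}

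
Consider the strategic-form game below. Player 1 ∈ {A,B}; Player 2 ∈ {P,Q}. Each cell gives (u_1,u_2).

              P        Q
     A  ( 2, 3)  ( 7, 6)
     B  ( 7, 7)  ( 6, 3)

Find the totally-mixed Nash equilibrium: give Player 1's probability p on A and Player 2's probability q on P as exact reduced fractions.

(p,q) = (4/7, 1/6)

P1 indiff ⇒ q·2+(1-q)·7 = q·7+(1-q)·6 ⇒ q(-5) = (1-q)(-1) ⇒ q = 1/6
P2 indiff ⇒ p·3+(1-p)·7 = p·6+(1-p)·3 ⇒ p(-3) = (1-p)(-4) ⇒ p = 4/7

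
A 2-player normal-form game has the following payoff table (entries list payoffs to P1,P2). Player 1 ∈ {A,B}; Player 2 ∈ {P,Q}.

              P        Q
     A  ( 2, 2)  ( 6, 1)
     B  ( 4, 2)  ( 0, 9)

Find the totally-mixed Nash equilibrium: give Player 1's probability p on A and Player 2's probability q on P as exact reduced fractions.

p=7/8, q=3/4

P1 indiff ⇒ q·2+(1-q)·6 = q·4+(1-q)·0 ⇒ q(-2) = (1-q)(-6) ⇒ q = 3/4
P2 indiff ⇒ p·2+(1-p)·2 = p·1+(1-p)·9 ⇒ p(1) = (1-p)(7) ⇒ p = 7/8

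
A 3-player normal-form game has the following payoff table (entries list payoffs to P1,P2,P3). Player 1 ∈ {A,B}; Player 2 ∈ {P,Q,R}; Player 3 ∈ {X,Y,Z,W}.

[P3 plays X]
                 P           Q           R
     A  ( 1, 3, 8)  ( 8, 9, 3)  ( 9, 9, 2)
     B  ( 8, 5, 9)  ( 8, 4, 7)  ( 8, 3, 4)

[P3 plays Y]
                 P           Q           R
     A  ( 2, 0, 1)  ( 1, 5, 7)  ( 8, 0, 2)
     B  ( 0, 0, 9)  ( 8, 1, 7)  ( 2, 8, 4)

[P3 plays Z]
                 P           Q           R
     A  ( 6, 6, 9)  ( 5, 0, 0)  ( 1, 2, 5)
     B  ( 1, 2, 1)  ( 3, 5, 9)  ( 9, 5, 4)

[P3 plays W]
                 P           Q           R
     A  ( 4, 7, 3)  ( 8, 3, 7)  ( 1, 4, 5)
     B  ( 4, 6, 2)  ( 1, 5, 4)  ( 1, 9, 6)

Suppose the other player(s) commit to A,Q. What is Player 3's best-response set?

P3 best: {Y,W}

u_3(X vs A,Q) = 3
u_3(Y vs A,Q) = 7
u_3(Z vs A,Q) = 0
u_3(W vs A,Q) = 7
max payoff 7 at {Y,W}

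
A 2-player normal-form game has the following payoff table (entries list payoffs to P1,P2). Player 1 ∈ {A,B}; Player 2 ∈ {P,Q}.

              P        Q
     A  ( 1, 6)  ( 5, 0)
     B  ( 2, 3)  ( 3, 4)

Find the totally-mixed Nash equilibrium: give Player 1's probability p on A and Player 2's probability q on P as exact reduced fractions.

P1 indiff ⇒ q·1+(1-q)·5 = q·2+(1-q)·3 ⇒ q(-1) = (1-q)(-2) ⇒ q = 2/3
P2 indiff ⇒ p·6+(1-p)·3 = p·0+(1-p)·4 ⇒ p(6) = (1-p)(1) ⇒ p = 1/7

p=1/7, q=2/3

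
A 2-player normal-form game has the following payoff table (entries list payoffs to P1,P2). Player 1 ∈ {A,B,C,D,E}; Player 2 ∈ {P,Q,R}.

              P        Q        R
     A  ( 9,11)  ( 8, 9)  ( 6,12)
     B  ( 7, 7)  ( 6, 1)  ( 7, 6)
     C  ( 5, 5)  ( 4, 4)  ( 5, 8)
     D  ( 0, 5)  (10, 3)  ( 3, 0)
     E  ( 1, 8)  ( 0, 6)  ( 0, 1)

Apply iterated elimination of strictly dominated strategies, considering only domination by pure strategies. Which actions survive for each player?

Remaining: P1:{A,B} P2:{P,R}

P1 drop C (A beats it: P:9>5 Q:8>4 R:6>5)
P1 drop E (A beats it: P:9>1 Q:8>0 R:6>0)
P2 drop Q (P beats it: A:11>9 B:7>1 D:5>3)
P1 drop D (A beats it: P:9>0 R:6>3)
P1→{A,B} P2→{P,R}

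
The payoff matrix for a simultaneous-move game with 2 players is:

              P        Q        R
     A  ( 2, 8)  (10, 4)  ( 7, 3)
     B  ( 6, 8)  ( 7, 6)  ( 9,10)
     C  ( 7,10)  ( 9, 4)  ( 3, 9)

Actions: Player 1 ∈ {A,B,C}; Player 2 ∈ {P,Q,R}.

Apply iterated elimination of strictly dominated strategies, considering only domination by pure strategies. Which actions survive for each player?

P2 drop Q (P beats it: A:8>4 B:8>6 C:10>4)
P1 drop A (B beats it: P:6>2 R:9>7)
P1→{B,C} P2→{P,R}

IESDS → P1:{B,C} P2:{P,R}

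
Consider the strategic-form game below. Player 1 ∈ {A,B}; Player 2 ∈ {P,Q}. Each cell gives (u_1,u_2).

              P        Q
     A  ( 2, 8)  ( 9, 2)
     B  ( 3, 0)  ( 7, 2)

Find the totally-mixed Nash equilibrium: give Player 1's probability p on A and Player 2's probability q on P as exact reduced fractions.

P1 indiff ⇒ q·2+(1-q)·9 = q·3+(1-q)·7 ⇒ q(-1) = (1-q)(-2) ⇒ q = 2/3
P2 indiff ⇒ p·8+(1-p)·0 = p·2+(1-p)·2 ⇒ p(6) = (1-p)(2) ⇒ p = 1/4

P1 mixes 1/4 on A; P2 mixes 2/3 on P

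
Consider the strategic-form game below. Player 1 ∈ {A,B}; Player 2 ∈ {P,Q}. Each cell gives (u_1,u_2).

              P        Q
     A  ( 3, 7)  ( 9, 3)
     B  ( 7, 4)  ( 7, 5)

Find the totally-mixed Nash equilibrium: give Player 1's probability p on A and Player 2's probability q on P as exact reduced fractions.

P1 indiff ⇒ q·3+(1-q)·9 = q·7+(1-q)·7 ⇒ q(-4) = (1-q)(-2) ⇒ q = 1/3
P2 indiff ⇒ p·7+(1-p)·4 = p·3+(1-p)·5 ⇒ p(4) = (1-p)(1) ⇒ p = 1/5

P1 mixes 1/5 on A; P2 mixes 1/3 on P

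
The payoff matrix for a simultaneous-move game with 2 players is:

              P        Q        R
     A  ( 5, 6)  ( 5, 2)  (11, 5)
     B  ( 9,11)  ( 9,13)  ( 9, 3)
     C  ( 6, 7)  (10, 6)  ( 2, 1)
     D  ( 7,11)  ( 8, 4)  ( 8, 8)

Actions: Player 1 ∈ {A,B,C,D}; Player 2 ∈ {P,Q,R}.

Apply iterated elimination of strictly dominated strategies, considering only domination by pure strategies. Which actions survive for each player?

P1 drop D (B beats it: P:9>7 Q:9>8 R:9>8)
P2 drop R (P beats it: A:6>5 B:11>3 C:7>1)
P1 drop A (B beats it: P:9>5 Q:9>5)
P1→{B,C} P2→{P,Q}

Remaining: P1:{B,C} P2:{P,Q}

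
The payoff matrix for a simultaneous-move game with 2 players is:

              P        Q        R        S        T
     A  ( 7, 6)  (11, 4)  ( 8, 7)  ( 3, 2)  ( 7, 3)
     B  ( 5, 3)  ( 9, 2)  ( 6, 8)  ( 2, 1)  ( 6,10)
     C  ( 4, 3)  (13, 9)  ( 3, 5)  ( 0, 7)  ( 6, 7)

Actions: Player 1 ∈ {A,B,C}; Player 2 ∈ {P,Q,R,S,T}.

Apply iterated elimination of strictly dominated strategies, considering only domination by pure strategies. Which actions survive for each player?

P1 drop B (A beats it: P:7>5 Q:11>9 R:8>6 S:3>2 T:7>6)
P2 drop P (R beats it: A:7>6 C:5>3)
P2 drop S (Q beats it: A:4>2 C:9>7)
P2 drop T (Q beats it: A:4>3 C:9>7)
P1→{A,C} P2→{Q,R}

Remaining: P1:{A,C} P2:{Q,R}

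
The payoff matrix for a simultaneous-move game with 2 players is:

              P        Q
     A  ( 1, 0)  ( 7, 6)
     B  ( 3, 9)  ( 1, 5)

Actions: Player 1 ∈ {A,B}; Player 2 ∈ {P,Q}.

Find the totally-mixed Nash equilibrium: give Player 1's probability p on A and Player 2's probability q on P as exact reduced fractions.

P1 indiff ⇒ q·1+(1-q)·7 = q·3+(1-q)·1 ⇒ q(-2) = (1-q)(-6) ⇒ q = 3/4
P2 indiff ⇒ p·0+(1-p)·9 = p·6+(1-p)·5 ⇒ p(-6) = (1-p)(-4) ⇒ p = 2/5

p=2/5, q=3/4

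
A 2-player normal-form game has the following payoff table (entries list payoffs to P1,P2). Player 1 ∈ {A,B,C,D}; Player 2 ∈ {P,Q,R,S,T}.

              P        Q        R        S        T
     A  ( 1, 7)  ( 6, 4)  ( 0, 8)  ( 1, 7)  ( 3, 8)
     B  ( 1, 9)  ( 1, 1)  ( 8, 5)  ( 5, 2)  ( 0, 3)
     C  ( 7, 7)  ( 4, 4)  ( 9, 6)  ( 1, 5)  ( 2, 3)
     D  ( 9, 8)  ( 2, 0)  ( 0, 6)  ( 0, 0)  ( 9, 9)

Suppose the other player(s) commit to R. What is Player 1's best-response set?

u_1(A vs R) = 0
u_1(B vs R) = 8
u_1(C vs R) = 9
u_1(D vs R) = 0
max payoff 9 at {C}

argmax u_1 = {C}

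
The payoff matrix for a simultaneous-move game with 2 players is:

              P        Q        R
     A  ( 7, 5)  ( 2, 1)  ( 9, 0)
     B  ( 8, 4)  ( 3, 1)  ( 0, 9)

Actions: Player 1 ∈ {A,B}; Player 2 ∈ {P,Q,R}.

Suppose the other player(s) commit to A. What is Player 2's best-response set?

argmax u_2 = {P}

u_2(P vs A) = 5
u_2(Q vs A) = 1
u_2(R vs A) = 0
max payoff 5 at {P}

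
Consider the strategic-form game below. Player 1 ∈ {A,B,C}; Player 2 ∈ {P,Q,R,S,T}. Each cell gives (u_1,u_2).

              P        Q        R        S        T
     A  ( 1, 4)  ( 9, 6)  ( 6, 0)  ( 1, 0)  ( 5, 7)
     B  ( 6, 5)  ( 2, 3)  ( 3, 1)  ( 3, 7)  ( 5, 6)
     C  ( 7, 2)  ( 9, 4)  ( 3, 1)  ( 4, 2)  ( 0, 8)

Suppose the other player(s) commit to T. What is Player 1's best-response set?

u_1(A vs T) = 5
u_1(B vs T) = 5
u_1(C vs T) = 0
max payoff 5 at {A,B}

argmax u_1 = {A,B}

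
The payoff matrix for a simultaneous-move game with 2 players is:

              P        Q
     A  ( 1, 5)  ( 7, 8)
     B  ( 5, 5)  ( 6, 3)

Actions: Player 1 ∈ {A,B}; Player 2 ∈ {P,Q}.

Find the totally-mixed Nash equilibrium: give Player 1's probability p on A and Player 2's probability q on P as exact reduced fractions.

P1 indiff ⇒ q·1+(1-q)·7 = q·5+(1-q)·6 ⇒ q(-4) = (1-q)(-1) ⇒ q = 1/5
P2 indiff ⇒ p·5+(1-p)·5 = p·8+(1-p)·3 ⇒ p(-3) = (1-p)(-2) ⇒ p = 2/5

(p,q) = (2/5, 1/5)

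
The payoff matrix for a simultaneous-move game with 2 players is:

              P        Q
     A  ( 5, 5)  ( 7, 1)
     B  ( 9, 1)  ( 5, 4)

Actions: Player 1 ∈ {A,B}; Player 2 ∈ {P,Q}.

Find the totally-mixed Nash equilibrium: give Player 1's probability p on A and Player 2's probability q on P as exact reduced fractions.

P1 mixes 3/7 on A; P2 mixes 1/3 on P

P1 indiff ⇒ q·5+(1-q)·7 = q·9+(1-q)·5 ⇒ q(-4) = (1-q)(-2) ⇒ q = 1/3
P2 indiff ⇒ p·5+(1-p)·1 = p·1+(1-p)·4 ⇒ p(4) = (1-p)(3) ⇒ p = 3/7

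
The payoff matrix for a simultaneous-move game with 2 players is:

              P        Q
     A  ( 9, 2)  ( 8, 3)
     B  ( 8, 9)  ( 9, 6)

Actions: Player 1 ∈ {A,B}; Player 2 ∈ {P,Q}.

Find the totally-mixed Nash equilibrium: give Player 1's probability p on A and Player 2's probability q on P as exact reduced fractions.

P1 mixes 3/4 on A; P2 mixes 1/2 on P

P1 indiff ⇒ q·9+(1-q)·8 = q·8+(1-q)·9 ⇒ q(1) = (1-q)(1) ⇒ q = 1/2
P2 indiff ⇒ p·2+(1-p)·9 = p·3+(1-p)·6 ⇒ p(-1) = (1-p)(-3) ⇒ p = 3/4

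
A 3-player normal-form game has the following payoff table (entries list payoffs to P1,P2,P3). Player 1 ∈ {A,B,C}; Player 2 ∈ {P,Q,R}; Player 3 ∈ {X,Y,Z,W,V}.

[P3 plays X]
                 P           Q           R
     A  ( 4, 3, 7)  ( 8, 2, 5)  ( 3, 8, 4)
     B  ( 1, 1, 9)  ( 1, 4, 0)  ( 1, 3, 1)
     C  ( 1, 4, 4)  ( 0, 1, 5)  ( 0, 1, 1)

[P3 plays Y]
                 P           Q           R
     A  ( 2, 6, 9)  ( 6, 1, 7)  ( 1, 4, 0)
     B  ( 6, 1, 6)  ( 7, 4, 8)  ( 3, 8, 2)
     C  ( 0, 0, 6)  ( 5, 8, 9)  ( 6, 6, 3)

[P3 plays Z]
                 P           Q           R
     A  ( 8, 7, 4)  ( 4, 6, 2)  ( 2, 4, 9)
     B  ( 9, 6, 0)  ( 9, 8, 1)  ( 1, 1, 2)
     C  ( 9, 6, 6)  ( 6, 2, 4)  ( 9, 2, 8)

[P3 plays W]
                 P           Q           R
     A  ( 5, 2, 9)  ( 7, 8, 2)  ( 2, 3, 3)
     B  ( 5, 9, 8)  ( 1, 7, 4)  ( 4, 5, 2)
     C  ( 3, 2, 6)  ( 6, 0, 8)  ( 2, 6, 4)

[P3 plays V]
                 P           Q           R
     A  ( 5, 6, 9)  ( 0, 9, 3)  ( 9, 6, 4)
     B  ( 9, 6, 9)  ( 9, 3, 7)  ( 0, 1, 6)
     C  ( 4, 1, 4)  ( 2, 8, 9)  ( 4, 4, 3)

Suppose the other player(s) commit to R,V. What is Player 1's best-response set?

P1 best: {A}

u_1(A vs R,V) = 9
u_1(B vs R,V) = 0
u_1(C vs R,V) = 4
max payoff 9 at {A}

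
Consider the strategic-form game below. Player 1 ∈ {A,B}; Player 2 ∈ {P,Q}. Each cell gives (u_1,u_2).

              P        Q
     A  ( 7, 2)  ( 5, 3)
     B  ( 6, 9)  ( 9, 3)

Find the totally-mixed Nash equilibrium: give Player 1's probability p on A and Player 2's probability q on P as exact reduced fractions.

P1 indiff ⇒ q·7+(1-q)·5 = q·6+(1-q)·9 ⇒ q(1) = (1-q)(4) ⇒ q = 4/5
P2 indiff ⇒ p·2+(1-p)·9 = p·3+(1-p)·3 ⇒ p(-1) = (1-p)(-6) ⇒ p = 6/7

P1 mixes 6/7 on A; P2 mixes 4/5 on P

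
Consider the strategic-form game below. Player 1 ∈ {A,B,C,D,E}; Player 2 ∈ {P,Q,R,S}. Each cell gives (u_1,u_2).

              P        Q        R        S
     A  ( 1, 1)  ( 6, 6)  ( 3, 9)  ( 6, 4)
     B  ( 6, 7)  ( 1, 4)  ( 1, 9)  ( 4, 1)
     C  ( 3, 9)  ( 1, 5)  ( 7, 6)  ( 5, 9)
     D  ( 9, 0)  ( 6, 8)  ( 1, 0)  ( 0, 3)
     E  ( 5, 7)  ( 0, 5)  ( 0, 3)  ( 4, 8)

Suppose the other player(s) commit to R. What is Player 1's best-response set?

BR_1 = {C}

u_1(A vs R) = 3
u_1(B vs R) = 1
u_1(C vs R) = 7
u_1(D vs R) = 1
u_1(E vs R) = 0
max payoff 7 at {C}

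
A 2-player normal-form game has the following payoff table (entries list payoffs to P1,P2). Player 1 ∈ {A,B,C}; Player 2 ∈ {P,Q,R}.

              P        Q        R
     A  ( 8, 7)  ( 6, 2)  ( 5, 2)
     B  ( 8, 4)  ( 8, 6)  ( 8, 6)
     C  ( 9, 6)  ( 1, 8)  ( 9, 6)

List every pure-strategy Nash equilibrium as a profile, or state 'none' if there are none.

NE set: (B,Q)

(A,P): not NE [P1→C gives 9>8]
(A,Q): not NE [P1→B gives 8>6; P2→P gives 7>2]
(A,R): not NE [P1→C gives 9>5; P2→P gives 7>2]
(B,P): not NE [P1→C gives 9>8; P2→R gives 6>4]
(B,Q): NE
(B,R): not NE [P1→C gives 9>8]
(C,P): not NE [P2→Q gives 8>6]
(C,Q): not NE [P1→B gives 8>1]
(C,R): not NE [P2→Q gives 8>6]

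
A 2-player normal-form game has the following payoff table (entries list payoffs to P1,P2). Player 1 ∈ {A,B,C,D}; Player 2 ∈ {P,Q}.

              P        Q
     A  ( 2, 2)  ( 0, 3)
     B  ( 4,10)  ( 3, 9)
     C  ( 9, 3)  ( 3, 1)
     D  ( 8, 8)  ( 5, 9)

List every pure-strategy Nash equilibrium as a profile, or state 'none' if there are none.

(A,P): not NE [P1→C gives 9>2; P2→Q gives 3>2]
(A,Q): not NE [P1→D gives 5>0]
(B,P): not NE [P1→C gives 9>4]
(B,Q): not NE [P1→D gives 5>3; P2→P gives 10>9]
(C,P): NE
(C,Q): not NE [P1→D gives 5>3; P2→P gives 3>1]
(D,P): not NE [P1→C gives 9>8; P2→Q gives 9>8]
(D,Q): NE

PSNE = {(C,P), (D,Q)}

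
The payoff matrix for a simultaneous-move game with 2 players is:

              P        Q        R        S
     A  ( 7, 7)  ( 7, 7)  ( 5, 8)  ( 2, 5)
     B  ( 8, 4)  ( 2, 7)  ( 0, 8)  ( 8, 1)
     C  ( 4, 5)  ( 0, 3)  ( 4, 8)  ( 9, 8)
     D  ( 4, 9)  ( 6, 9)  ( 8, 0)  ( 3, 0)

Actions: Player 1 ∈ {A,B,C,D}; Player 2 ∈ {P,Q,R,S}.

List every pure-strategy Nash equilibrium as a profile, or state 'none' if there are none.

Nash profiles: (C,S)

(A,P): not NE [P1→B gives 8>7; P2→R gives 8>7]
(A,Q): not NE [P2→R gives 8>7]
(A,R): not NE [P1→D gives 8>5]
(A,S): not NE [P1→C gives 9>2; P2→R gives 8>5]
(B,P): not NE [P2→R gives 8>4]
(B,Q): not NE [P1→A gives 7>2; P2→R gives 8>7]
(B,R): not NE [P1→D gives 8>0]
(B,S): not NE [P1→C gives 9>8; P2→R gives 8>1]
(C,P): not NE [P1→B gives 8>4; P2→S gives 8>5]
(C,Q): not NE [P1→A gives 7>0; P2→S gives 8>3]
(C,R): not NE [P1→D gives 8>4]
(C,S): NE
(D,P): not NE [P1→B gives 8>4]
(D,Q): not NE [P1→A gives 7>6]
(D,R): not NE [P2→Q gives 9>0]
(D,S): not NE [P1→C gives 9>3; P2→Q gives 9>0]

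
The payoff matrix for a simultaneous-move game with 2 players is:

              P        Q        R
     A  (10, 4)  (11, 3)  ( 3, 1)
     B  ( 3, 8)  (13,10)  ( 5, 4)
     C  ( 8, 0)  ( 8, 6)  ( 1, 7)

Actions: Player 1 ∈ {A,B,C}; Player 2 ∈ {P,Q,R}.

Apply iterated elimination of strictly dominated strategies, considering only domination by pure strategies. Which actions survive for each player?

P1 drop C (A beats it: P:10>8 Q:11>8 R:3>1)
P2 drop R (P beats it: A:4>1 B:8>4)
P1→{A,B} P2→{P,Q}

Survivors P1:{A,B} P2:{P,Q}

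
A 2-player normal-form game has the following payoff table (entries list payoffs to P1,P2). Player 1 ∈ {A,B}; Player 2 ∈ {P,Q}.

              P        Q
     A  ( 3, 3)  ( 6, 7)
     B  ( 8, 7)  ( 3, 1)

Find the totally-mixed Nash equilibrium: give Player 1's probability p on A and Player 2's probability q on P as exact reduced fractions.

P1 indiff ⇒ q·3+(1-q)·6 = q·8+(1-q)·3 ⇒ q(-5) = (1-q)(-3) ⇒ q = 3/8
P2 indiff ⇒ p·3+(1-p)·7 = p·7+(1-p)·1 ⇒ p(-4) = (1-p)(-6) ⇒ p = 3/5

P1 mixes 3/5 on A; P2 mixes 3/8 on P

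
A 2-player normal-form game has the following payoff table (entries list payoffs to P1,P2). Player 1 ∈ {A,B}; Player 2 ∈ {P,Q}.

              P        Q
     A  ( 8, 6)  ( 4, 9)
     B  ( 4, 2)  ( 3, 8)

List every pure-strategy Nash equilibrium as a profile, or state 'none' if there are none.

PSNE = {(A,Q)}

(A,P): not NE [P2→Q gives 9>6]
(A,Q): NE
(B,P): not NE [P1→A gives 8>4; P2→Q gives 8>2]
(B,Q): not NE [P1→A gives 4>3]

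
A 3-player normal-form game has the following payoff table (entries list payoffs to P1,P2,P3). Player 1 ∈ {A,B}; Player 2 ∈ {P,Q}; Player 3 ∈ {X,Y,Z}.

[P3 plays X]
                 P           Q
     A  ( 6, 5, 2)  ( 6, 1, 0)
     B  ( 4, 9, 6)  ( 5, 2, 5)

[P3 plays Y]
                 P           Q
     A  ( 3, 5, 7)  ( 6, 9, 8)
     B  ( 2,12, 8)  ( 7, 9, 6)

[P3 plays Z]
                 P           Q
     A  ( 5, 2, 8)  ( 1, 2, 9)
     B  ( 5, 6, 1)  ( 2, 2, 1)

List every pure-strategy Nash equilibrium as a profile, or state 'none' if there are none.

NE set: (A,P,Z)

(A,P,X): not NE [P3→Z gives 8>2]
(A,P,Y): not NE [P2→Q gives 9>5; P3→Z gives 8>7]
(A,P,Z): NE
(A,Q,X): not NE [P2→P gives 5>1; P3→Z gives 9>0]
(A,Q,Y): not NE [P1→B gives 7>6; P3→Z gives 9>8]
(A,Q,Z): not NE [P1→B gives 2>1]
(B,P,X): not NE [P1→A gives 6>4; P3→Y gives 8>6]
(B,P,Y): not NE [P1→A gives 3>2]
(B,P,Z): not NE [P3→Y gives 8>1]
(B,Q,X): not NE [P1→A gives 6>5; P2→P gives 9>2; P3→Y gives 6>5]
(B,Q,Y): not NE [P2→P gives 12>9]
(B,Q,Z): not NE [P2→P gives 6>2; P3→Y gives 6>1]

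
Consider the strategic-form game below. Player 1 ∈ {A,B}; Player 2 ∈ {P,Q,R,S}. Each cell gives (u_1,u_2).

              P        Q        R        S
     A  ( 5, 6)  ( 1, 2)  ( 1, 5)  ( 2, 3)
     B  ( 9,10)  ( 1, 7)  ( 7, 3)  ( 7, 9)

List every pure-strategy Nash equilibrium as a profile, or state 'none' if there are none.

NE set: (B,P)

(A,P): not NE [P1→B gives 9>5]
(A,Q): not NE [P2→P gives 6>2]
(A,R): not NE [P1→B gives 7>1; P2→P gives 6>5]
(A,S): not NE [P1→B gives 7>2; P2→P gives 6>3]
(B,P): NE
(B,Q): not NE [P2→P gives 10>7]
(B,R): not NE [P2→P gives 10>3]
(B,S): not NE [P2→P gives 10>9]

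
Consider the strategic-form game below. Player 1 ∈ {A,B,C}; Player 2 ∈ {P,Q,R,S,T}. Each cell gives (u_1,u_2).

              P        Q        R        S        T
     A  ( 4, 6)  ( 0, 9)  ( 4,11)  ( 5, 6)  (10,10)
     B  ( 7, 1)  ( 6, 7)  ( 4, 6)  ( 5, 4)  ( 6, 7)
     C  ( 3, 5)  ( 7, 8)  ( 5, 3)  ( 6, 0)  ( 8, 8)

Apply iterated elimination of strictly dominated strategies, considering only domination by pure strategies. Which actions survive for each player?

P2 drop P (Q beats it: A:9>6 B:7>1 C:8>5)
P1 drop B (C beats it: Q:7>6 R:5>4 S:6>5 T:8>6)
P2 drop S (Q beats it: A:9>6 C:8>0)
P1→{A,C} P2→{Q,R,T}

IESDS → P1:{A,C} P2:{Q,R,T}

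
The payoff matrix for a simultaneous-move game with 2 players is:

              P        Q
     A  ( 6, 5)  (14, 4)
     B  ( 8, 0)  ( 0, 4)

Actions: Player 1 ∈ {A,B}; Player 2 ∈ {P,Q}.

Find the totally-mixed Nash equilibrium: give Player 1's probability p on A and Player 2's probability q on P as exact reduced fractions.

P1 indiff ⇒ q·6+(1-q)·14 = q·8+(1-q)·0 ⇒ q(-2) = (1-q)(-14) ⇒ q = 7/8
P2 indiff ⇒ p·5+(1-p)·0 = p·4+(1-p)·4 ⇒ p(1) = (1-p)(4) ⇒ p = 4/5

P1 mixes 4/5 on A; P2 mixes 7/8 on P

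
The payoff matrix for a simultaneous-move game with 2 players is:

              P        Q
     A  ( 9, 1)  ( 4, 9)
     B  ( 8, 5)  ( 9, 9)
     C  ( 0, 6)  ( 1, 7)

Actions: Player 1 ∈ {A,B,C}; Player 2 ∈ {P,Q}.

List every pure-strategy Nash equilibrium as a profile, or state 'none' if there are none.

(A,P): not NE [P2→Q gives 9>1]
(A,Q): not NE [P1→B gives 9>4]
(B,P): not NE [P1→A gives 9>8; P2→Q gives 9>5]
(B,Q): NE
(C,P): not NE [P1→A gives 9>0; P2→Q gives 7>6]
(C,Q): not NE [P1→B gives 9>1]

NE set: (B,Q)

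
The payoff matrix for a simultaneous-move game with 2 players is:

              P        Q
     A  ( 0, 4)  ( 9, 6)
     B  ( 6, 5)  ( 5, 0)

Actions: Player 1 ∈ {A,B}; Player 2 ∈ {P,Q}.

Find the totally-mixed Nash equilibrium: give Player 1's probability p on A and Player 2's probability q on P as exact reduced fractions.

P1 indiff ⇒ q·0+(1-q)·9 = q·6+(1-q)·5 ⇒ q(-6) = (1-q)(-4) ⇒ q = 2/5
P2 indiff ⇒ p·4+(1-p)·5 = p·6+(1-p)·0 ⇒ p(-2) = (1-p)(-5) ⇒ p = 5/7

(p,q) = (5/7, 2/5)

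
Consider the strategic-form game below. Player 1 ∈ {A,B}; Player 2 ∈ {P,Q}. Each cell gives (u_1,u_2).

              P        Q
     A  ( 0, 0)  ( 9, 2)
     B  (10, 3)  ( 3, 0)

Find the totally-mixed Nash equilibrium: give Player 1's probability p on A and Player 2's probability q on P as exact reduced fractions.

(p,q) = (3/5, 3/8)

P1 indiff ⇒ q·0+(1-q)·9 = q·10+(1-q)·3 ⇒ q(-10) = (1-q)(-6) ⇒ q = 3/8
P2 indiff ⇒ p·0+(1-p)·3 = p·2+(1-p)·0 ⇒ p(-2) = (1-p)(-3) ⇒ p = 3/5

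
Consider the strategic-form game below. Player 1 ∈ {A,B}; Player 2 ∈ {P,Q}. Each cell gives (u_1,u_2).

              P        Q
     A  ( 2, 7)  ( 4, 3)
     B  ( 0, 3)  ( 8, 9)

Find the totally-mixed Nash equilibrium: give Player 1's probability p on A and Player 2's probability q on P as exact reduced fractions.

(p,q) = (3/5, 2/3)

P1 indiff ⇒ q·2+(1-q)·4 = q·0+(1-q)·8 ⇒ q(2) = (1-q)(4) ⇒ q = 2/3
P2 indiff ⇒ p·7+(1-p)·3 = p·3+(1-p)·9 ⇒ p(4) = (1-p)(6) ⇒ p = 3/5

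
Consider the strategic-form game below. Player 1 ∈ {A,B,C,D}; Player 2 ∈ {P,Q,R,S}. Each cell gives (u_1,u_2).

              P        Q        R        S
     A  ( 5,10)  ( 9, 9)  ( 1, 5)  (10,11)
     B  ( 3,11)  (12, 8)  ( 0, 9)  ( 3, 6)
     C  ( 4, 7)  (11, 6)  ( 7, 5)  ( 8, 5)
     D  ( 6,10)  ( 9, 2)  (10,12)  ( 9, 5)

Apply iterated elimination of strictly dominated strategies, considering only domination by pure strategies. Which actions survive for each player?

P2 drop Q (P beats it: A:10>9 B:11>8 C:7>6 D:10>2)
P1 drop B (A beats it: P:5>3 R:1>0 S:10>3)
P1 drop C (D beats it: P:6>4 R:10>7 S:9>8)
P1→{A,D} P2→{P,R,S}

Survivors P1:{A,D} P2:{P,R,S}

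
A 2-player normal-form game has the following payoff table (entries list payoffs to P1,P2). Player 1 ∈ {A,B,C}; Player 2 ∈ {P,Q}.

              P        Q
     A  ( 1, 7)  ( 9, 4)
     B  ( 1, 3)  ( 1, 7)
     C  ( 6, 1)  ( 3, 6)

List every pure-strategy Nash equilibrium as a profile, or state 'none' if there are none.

(A,P): not NE [P1→C gives 6>1]
(A,Q): not NE [P2→P gives 7>4]
(B,P): not NE [P1→C gives 6>1; P2→Q gives 7>3]
(B,Q): not NE [P1→A gives 9>1]
(C,P): not NE [P2→Q gives 6>1]
(C,Q): not NE [P1→A gives 9>3]

No pure NE.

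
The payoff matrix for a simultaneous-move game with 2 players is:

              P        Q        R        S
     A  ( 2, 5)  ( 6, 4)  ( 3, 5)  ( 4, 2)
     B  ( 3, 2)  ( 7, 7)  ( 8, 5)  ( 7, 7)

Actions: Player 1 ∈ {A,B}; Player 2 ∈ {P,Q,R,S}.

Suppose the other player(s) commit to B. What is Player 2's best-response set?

BR_2 = {Q,S}

u_2(P vs B) = 2
u_2(Q vs B) = 7
u_2(R vs B) = 5
u_2(S vs B) = 7
max payoff 7 at {Q,S}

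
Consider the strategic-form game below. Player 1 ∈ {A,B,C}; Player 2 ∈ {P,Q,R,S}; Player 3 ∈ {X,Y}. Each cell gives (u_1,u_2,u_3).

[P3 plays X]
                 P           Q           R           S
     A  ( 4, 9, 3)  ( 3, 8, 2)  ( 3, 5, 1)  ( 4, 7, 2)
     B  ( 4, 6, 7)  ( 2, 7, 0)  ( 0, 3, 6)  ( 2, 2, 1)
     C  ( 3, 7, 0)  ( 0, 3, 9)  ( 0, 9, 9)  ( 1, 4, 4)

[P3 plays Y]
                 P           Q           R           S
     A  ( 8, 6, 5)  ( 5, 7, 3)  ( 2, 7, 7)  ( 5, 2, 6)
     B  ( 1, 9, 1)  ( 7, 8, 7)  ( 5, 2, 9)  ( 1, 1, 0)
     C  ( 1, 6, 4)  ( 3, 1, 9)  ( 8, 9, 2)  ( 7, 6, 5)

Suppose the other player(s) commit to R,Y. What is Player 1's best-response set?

u_1(A vs R,Y) = 2
u_1(B vs R,Y) = 5
u_1(C vs R,Y) = 8
max payoff 8 at {C}

BR_1 = {C}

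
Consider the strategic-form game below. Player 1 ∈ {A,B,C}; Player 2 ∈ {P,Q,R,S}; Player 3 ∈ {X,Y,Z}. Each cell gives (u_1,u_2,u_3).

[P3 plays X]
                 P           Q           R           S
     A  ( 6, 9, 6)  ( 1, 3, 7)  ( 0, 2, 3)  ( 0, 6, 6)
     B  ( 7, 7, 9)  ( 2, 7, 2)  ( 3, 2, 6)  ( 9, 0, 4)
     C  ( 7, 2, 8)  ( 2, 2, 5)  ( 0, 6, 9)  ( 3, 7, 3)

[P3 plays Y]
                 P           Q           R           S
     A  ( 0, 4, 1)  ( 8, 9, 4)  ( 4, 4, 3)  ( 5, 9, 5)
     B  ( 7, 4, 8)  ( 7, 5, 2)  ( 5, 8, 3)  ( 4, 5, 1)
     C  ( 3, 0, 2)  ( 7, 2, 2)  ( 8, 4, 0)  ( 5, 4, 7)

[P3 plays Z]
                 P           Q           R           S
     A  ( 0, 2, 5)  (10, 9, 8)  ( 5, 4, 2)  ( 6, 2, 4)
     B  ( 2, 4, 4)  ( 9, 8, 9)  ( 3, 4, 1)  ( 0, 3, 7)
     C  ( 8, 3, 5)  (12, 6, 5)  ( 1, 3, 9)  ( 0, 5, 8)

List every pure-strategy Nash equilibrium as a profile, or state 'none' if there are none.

Nash profiles: (B,P,X), (C,Q,Z)

(A,P,X): not NE [P1→C gives 7>6]
(A,P,Y): not NE [P1→B gives 7>0; P2→S gives 9>4; P3→X gives 6>1]
(A,P,Z): not NE [P1→C gives 8>0; P2→Q gives 9>2; P3→X gives 6>5]
(A,Q,X): not NE [P1→C gives 2>1; P2→P gives 9>3; P3→Z gives 8>7]
(A,Q,Y): not NE [P3→Z gives 8>4]
(A,Q,Z): not NE [P1→C gives 12>10]
(A,R,X): not NE [P1→B gives 3>0; P2→P gives 9>2]
(A,R,Y): not NE [P1→C gives 8>4; P2→S gives 9>4]
(A,R,Z): not NE [P2→Q gives 9>4; P3→Y gives 3>2]
(A,S,X): not NE [P1→B gives 9>0; P2→P gives 9>6]
(A,S,Y): not NE [P3→X gives 6>5]
(A,S,Z): not NE [P2→Q gives 9>2; P3→X gives 6>4]
(B,P,X): NE
(B,P,Y): not NE [P2→R gives 8>4; P3→X gives 9>8]
(B,P,Z): not NE [P1→C gives 8>2; P2→Q gives 8>4; P3→X gives 9>4]
(B,Q,X): not NE [P3→Z gives 9>2]
(B,Q,Y): not NE [P1→A gives 8>7; P2→R gives 8>5; P3→Z gives 9>2]
(B,Q,Z): not NE [P1→C gives 12>9]
(B,R,X): not NE [P2→Q gives 7>2]
(B,R,Y): not NE [P1→C gives 8>5; P3→X gives 6>3]
(B,R,Z): not NE [P1→A gives 5>3; P2→Q gives 8>4; P3→X gives 6>1]
(B,S,X): not NE [P2→Q gives 7>0; P3→Z gives 7>4]
(B,S,Y): not NE [P1→C gives 5>4; P2→R gives 8>5; P3→Z gives 7>1]
(B,S,Z): not NE [P1→A gives 6>0; P2→Q gives 8>3]
(C,P,X): not NE [P2→S gives 7>2]
(C,P,Y): not NE [P1→B gives 7>3; P2→S gives 4>0; P3→X gives 8>2]
(C,P,Z): not NE [P2→Q gives 6>3; P3→X gives 8>5]
(C,Q,X): not NE [P2→S gives 7>2]
(C,Q,Y): not NE [P1→A gives 8>7; P2→S gives 4>2; P3→Z gives 5>2]
(C,Q,Z): NE
(C,R,X): not NE [P1→B gives 3>0; P2→S gives 7>6]
(C,R,Y): not NE [P3→Z gives 9>0]
(C,R,Z): not NE [P1→A gives 5>1; P2→Q gives 6>3]
(C,S,X): not NE [P1→B gives 9>3; P3→Z gives 8>3]
(C,S,Y): not NE [P3→Z gives 8>7]
(C,S,Z): not NE [P1→A gives 6>0; P2→Q gives 6>5]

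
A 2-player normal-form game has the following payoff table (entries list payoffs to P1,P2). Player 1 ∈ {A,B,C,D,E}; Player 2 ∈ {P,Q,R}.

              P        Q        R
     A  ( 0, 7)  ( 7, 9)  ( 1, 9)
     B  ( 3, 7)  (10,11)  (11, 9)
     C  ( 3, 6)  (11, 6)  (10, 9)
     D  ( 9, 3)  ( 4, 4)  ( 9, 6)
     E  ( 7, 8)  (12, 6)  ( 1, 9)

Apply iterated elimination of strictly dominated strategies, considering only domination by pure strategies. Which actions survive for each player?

P1 drop A (B beats it: P:3>0 Q:10>7 R:11>1)
P2 drop P (R beats it: B:9>7 C:9>6 D:6>3 E:9>8)
P1 drop D (B beats it: Q:10>4 R:11>9)
P1→{B,C,E} P2→{Q,R}

Survivors P1:{B,C,E} P2:{Q,R}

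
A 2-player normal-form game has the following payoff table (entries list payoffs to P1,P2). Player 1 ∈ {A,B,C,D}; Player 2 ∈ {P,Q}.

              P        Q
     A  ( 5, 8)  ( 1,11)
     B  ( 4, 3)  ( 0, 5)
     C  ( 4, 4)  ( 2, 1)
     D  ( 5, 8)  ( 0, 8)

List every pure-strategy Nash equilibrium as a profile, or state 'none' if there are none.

(A,P): not NE [P2→Q gives 11>8]
(A,Q): not NE [P1→C gives 2>1]
(B,P): not NE [P1→D gives 5>4; P2→Q gives 5>3]
(B,Q): not NE [P1→C gives 2>0]
(C,P): not NE [P1→D gives 5>4]
(C,Q): not NE [P2→P gives 4>1]
(D,P): NE
(D,Q): not NE [P1→C gives 2>0]

NE set: (D,P)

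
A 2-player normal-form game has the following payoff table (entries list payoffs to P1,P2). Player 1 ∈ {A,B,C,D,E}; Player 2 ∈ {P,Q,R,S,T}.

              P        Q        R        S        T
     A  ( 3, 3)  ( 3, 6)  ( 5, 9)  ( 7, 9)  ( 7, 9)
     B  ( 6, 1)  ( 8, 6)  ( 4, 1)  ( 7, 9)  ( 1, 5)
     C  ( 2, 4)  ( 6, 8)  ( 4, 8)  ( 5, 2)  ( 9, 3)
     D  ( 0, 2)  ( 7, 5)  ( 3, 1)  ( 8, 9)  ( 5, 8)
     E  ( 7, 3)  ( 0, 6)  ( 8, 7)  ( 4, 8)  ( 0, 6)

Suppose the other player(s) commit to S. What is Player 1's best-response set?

u_1(A vs S) = 7
u_1(B vs S) = 7
u_1(C vs S) = 5
u_1(D vs S) = 8
u_1(E vs S) = 4
max payoff 8 at {D}

argmax u_1 = {D}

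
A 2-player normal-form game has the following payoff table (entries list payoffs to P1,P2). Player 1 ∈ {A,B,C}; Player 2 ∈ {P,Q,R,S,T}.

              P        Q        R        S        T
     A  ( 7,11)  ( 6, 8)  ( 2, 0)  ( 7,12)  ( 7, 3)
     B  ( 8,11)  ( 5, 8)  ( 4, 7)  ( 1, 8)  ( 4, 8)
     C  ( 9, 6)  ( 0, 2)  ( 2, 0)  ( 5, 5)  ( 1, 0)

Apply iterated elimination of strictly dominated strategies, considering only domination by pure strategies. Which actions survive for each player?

P2 drop Q (P beats it: A:11>8 B:11>8 C:6>2)
P2 drop R (P beats it: A:11>0 B:11>7 C:6>0)
P2 drop T (P beats it: A:11>3 B:11>8 C:6>0)
P1 drop B (C beats it: P:9>8 S:5>1)
P1→{A,C} P2→{P,S}

IESDS → P1:{A,C} P2:{P,S}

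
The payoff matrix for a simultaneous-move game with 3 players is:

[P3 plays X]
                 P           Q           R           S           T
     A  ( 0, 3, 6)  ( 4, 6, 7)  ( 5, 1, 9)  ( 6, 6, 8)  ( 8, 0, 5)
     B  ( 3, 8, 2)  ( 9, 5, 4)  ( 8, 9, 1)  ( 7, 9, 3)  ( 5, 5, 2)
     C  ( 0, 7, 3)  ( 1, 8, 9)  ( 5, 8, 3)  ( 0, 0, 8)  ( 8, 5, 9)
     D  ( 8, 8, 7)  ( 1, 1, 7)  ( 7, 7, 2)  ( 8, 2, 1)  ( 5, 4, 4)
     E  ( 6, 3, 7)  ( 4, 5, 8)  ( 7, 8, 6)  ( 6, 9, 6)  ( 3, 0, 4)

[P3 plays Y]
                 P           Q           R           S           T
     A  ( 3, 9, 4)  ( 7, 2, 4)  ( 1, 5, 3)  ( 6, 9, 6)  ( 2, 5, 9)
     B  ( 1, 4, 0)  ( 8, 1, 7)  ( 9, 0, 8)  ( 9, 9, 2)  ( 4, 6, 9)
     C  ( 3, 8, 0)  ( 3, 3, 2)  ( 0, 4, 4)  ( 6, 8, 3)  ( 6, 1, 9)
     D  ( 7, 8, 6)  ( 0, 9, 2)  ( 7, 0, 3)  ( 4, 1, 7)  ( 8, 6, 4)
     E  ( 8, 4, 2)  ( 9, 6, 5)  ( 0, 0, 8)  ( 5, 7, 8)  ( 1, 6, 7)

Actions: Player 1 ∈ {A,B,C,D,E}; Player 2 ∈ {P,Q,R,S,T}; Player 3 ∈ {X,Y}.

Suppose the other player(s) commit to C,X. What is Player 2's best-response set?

u_2(P vs C,X) = 7
u_2(Q vs C,X) = 8
u_2(R vs C,X) = 8
u_2(S vs C,X) = 0
u_2(T vs C,X) = 5
max payoff 8 at {Q,R}

BR_2 = {Q,R}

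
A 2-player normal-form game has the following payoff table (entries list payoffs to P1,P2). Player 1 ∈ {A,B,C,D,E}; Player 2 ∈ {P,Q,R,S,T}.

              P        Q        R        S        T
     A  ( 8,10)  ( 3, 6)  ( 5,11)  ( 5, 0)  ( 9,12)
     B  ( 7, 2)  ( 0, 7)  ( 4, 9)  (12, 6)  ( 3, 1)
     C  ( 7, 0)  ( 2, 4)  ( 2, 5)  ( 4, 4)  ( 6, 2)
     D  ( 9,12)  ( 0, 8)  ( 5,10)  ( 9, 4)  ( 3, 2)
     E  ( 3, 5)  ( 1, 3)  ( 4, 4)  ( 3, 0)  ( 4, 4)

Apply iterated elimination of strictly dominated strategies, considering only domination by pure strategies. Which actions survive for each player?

Remaining: P1:{A,D} P2:{P,R,T}

P1 drop C (A beats it: P:8>7 Q:3>2 R:5>2 S:5>4 T:9>6)
P1 drop E (A beats it: P:8>3 Q:3>1 R:5>4 S:5>3 T:9>4)
P2 drop Q (R beats it: A:11>6 B:9>7 D:10>8)
P2 drop S (R beats it: A:11>0 B:9>6 D:10>4)
P1 drop B (A beats it: P:8>7 R:5>4 T:9>3)
P1→{A,D} P2→{P,R,T}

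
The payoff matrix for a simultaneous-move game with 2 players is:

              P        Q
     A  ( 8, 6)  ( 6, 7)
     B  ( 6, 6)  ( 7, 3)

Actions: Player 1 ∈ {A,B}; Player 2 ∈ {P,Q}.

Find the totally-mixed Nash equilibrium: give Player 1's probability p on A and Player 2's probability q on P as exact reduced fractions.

(p,q) = (3/4, 1/3)

P1 indiff ⇒ q·8+(1-q)·6 = q·6+(1-q)·7 ⇒ q(2) = (1-q)(1) ⇒ q = 1/3
P2 indiff ⇒ p·6+(1-p)·6 = p·7+(1-p)·3 ⇒ p(-1) = (1-p)(-3) ⇒ p = 3/4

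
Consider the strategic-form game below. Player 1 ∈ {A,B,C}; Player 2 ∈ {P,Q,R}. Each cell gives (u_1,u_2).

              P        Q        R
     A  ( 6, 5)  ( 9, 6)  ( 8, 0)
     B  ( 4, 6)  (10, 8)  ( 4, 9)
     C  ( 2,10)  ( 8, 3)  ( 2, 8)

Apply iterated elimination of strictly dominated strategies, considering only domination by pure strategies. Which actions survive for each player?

Survivors P1:{A,B} P2:{Q,R}

P1 drop C (A beats it: P:6>2 Q:9>8 R:8>2)
P2 drop P (Q beats it: A:6>5 B:8>6)
P1→{A,B} P2→{Q,R}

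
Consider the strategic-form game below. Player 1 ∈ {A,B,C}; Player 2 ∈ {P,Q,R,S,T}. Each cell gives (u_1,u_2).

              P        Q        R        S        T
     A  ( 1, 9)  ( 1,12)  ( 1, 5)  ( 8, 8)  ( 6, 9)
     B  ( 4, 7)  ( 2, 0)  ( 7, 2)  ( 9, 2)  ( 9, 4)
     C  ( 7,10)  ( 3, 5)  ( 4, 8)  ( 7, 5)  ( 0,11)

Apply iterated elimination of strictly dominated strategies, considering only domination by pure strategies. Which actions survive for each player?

IESDS → P1:{B,C} P2:{P,T}

P1 drop A (B beats it: P:4>1 Q:2>1 R:7>1 S:9>8 T:9>6)
P2 drop Q (P beats it: B:7>0 C:10>5)
P2 drop R (P beats it: B:7>2 C:10>8)
P2 drop S (P beats it: B:7>2 C:10>5)
P1→{B,C} P2→{P,T}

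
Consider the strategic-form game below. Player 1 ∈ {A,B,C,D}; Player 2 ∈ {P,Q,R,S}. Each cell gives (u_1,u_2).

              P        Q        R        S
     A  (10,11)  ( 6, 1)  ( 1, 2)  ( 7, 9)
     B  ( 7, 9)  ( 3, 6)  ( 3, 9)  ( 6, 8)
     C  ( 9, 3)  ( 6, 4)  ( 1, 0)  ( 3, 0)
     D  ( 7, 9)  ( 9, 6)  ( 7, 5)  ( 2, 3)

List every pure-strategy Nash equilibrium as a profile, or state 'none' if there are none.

(A,P): NE
(A,Q): not NE [P1→D gives 9>6; P2→P gives 11>1]
(A,R): not NE [P1→D gives 7>1; P2→P gives 11>2]
(A,S): not NE [P2→P gives 11>9]
(B,P): not NE [P1→A gives 10>7]
(B,Q): not NE [P1→D gives 9>3; P2→R gives 9>6]
(B,R): not NE [P1→D gives 7>3]
(B,S): not NE [P1→A gives 7>6; P2→R gives 9>8]
(C,P): not NE [P1→A gives 10>9; P2→Q gives 4>3]
(C,Q): not NE [P1→D gives 9>6]
(C,R): not NE [P1→D gives 7>1; P2→Q gives 4>0]
(C,S): not NE [P1→A gives 7>3; P2→Q gives 4>0]
(D,P): not NE [P1→A gives 10>7]
(D,Q): not NE [P2→P gives 9>6]
(D,R): not NE [P2→P gives 9>5]
(D,S): not NE [P1→A gives 7>2; P2→P gives 9>3]

PSNE = {(A,P)}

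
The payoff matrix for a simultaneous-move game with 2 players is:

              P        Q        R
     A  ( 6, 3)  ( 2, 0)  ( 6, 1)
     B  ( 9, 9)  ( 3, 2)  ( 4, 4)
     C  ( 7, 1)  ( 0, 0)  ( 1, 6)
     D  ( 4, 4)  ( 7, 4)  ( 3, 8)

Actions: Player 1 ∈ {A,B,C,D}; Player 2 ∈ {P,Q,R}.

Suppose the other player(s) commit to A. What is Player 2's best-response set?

u_2(P vs A) = 3
u_2(Q vs A) = 0
u_2(R vs A) = 1
max payoff 3 at {P}

P2 best: {P}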